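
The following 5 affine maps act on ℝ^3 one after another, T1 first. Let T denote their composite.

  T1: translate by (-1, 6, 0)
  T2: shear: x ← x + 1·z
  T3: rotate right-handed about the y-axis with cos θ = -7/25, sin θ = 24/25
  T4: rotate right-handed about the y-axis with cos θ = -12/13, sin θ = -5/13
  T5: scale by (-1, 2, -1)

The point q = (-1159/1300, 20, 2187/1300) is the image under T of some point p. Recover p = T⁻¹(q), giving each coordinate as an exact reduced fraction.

T1 = [1 0 0 -1; 0 1 0 6; 0 0 1 0; 0 0 0 1]
T2·T1 = [1 0 1 -1; 0 1 0 6; 0 0 1 0; 0 0 0 1]
T3·…·T1 = [-7/25 0 17/25 7/25; 0 1 0 6; -24/25 0 -31/25 24/25; 0 0 0 1]
T4·…·T1 = [204/325 0 -49/325 -204/325; 0 1 0 6; 253/325 0 457/325 -253/325; 0 0 0 1]
T5·…·T1 = [-204/325 0 49/325 204/325; 0 2 0 12; -253/325 0 -457/325 253/325; 0 0 0 1]
det M = 2; M⁻¹ = [-457/325 0 -49/325 1; 0 1/2 0 -6; 253/325 0 -204/325 0; 0 0 0 1]
M⁻¹ · (-1159/1300, 20, 2187/1300)ᵀ = (2, 4, -7/4)ᵀ

p = (2, 4, -7/4)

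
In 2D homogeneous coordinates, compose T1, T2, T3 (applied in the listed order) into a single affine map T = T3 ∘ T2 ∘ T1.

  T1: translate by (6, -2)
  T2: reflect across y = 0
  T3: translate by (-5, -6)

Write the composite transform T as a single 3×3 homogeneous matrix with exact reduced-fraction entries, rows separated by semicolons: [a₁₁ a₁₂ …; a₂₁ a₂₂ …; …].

T1 = [1 0 6; 0 1 -2; 0 0 1]
T2·T1 = [1 0 6; 0 -1 2; 0 0 1]
T3·…·T1 = [1 0 1; 0 -1 -4; 0 0 1]

T = [1 0 1; 0 -1 -4; 0 0 1]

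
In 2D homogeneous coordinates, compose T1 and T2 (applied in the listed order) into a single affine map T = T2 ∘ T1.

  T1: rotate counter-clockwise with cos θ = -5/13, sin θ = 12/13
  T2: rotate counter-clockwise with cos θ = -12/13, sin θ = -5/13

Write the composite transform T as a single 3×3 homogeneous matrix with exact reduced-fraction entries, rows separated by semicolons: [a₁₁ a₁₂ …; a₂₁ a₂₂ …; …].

T = [120/169 119/169 0; -119/169 120/169 0; 0 0 1]

T1 = [-5/13 -12/13 0; 12/13 -5/13 0; 0 0 1]
T2·T1 = [120/169 119/169 0; -119/169 120/169 0; 0 0 1]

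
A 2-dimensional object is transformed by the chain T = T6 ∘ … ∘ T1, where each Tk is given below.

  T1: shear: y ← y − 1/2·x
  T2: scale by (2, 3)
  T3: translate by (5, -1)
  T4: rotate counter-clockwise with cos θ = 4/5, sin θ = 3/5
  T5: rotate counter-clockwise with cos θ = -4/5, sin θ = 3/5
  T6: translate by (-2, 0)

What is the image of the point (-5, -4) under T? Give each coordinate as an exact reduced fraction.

T(p) = (3, 11/2)

T1 shear: y ← y − 1/2·x: (-5, -4) → (-5, -3/2)
T2 scale by (2, 3): (-5, -3/2) → (-10, -9/2)
T3 translate by (5, -1): (-10, -9/2) → (-5, -11/2)
T4 rotate counter-clockwise with cos θ = 4/5, sin θ = 3/5: (-5, -11/2) → (-7/10, -37/5)
T5 rotate counter-clockwise with cos θ = -4/5, sin θ = 3/5: (-7/10, -37/5) → (5, 11/2)
T6 translate by (-2, 0): (5, 11/2) → (3, 11/2)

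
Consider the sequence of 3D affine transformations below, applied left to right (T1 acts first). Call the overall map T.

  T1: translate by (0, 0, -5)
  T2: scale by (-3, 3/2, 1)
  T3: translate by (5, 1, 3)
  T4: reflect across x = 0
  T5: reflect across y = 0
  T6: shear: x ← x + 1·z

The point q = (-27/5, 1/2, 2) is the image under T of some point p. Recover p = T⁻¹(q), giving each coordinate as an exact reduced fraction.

p = (-4/5, -1, 4)

T1 = [1 0 0 0; 0 1 0 0; 0 0 1 -5; 0 0 0 1]
T2·T1 = [-3 0 0 0; 0 3/2 0 0; 0 0 1 -5; 0 0 0 1]
T3·…·T1 = [-3 0 0 5; 0 3/2 0 1; 0 0 1 -2; 0 0 0 1]
T4·…·T1 = [3 0 0 -5; 0 3/2 0 1; 0 0 1 -2; 0 0 0 1]
T5·…·T1 = [3 0 0 -5; 0 -3/2 0 -1; 0 0 1 -2; 0 0 0 1]
T6·…·T1 = [3 0 1 -7; 0 -3/2 0 -1; 0 0 1 -2; 0 0 0 1]
det M = -9/2; M⁻¹ = [1/3 0 -1/3 5/3; 0 -2/3 0 -2/3; 0 0 1 2; 0 0 0 1]
M⁻¹ · (-27/5, 1/2, 2)ᵀ = (-4/5, -1, 4)ᵀ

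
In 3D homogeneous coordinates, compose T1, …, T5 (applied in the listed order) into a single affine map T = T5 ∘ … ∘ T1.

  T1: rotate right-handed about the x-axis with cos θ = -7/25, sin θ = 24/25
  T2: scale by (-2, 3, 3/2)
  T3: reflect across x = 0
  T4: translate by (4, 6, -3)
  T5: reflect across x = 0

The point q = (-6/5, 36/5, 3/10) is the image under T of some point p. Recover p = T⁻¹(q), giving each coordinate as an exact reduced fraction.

p = (-7/5, 2, -1)

T1 = [1 0 0 0; 0 -7/25 -24/25 0; 0 24/25 -7/25 0; 0 0 0 1]
T2·T1 = [-2 0 0 0; 0 -21/25 -72/25 0; 0 36/25 -21/50 0; 0 0 0 1]
T3·…·T1 = [2 0 0 0; 0 -21/25 -72/25 0; 0 36/25 -21/50 0; 0 0 0 1]
T4·…·T1 = [2 0 0 4; 0 -21/25 -72/25 6; 0 36/25 -21/50 -3; 0 0 0 1]
T5·…·T1 = [-2 0 0 -4; 0 -21/25 -72/25 6; 0 36/25 -21/50 -3; 0 0 0 1]
det M = -9; M⁻¹ = [-1/2 0 0 -2; 0 -7/75 16/25 62/25; 0 -8/25 -14/75 34/25; 0 0 0 1]
M⁻¹ · (-6/5, 36/5, 3/10)ᵀ = (-7/5, 2, -1)ᵀ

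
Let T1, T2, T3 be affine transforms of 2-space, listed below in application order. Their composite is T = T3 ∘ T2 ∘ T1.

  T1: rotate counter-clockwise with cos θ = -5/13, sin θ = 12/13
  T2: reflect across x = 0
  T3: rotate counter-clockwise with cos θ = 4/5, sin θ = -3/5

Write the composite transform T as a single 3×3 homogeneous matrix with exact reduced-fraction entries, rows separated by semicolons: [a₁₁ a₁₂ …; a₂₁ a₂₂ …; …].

T1 = [-5/13 -12/13 0; 12/13 -5/13 0; 0 0 1]
T2·T1 = [5/13 12/13 0; 12/13 -5/13 0; 0 0 1]
T3·…·T1 = [56/65 33/65 0; 33/65 -56/65 0; 0 0 1]

T = [56/65 33/65 0; 33/65 -56/65 0; 0 0 1]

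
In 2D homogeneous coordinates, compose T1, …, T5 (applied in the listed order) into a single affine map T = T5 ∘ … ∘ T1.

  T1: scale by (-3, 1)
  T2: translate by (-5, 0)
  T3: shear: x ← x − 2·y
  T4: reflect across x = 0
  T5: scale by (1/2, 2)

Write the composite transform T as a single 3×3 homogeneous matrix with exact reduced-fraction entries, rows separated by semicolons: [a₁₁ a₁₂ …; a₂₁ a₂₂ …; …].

T = [3/2 1 5/2; 0 2 0; 0 0 1]

T1 = [-3 0 0; 0 1 0; 0 0 1]
T2·T1 = [-3 0 -5; 0 1 0; 0 0 1]
T3·…·T1 = [-3 -2 -5; 0 1 0; 0 0 1]
T4·…·T1 = [3 2 5; 0 1 0; 0 0 1]
T5·…·T1 = [3/2 1 5/2; 0 2 0; 0 0 1]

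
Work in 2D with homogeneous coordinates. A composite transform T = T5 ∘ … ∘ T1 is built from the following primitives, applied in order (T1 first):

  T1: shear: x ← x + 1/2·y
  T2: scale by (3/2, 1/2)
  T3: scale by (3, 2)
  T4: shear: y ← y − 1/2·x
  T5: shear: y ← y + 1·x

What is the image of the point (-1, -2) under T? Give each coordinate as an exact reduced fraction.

T(p) = (-9, -13/2)

T1 shear: x ← x + 1/2·y: (-1, -2) → (-2, -2)
T2 scale by (3/2, 1/2): (-2, -2) → (-3, -1)
T3 scale by (3, 2): (-3, -1) → (-9, -2)
T4 shear: y ← y − 1/2·x: (-9, -2) → (-9, 5/2)
T5 shear: y ← y + 1·x: (-9, 5/2) → (-9, -13/2)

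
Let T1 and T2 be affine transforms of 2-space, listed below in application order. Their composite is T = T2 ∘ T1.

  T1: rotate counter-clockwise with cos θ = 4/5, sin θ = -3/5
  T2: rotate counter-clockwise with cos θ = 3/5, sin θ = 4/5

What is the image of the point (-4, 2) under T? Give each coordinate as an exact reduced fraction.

T(p) = (-22/5, 4/5)

T1 rotate counter-clockwise with cos θ = 4/5, sin θ = -3/5: (-4, 2) → (-2, 4)
T2 rotate counter-clockwise with cos θ = 3/5, sin θ = 4/5: (-2, 4) → (-22/5, 4/5)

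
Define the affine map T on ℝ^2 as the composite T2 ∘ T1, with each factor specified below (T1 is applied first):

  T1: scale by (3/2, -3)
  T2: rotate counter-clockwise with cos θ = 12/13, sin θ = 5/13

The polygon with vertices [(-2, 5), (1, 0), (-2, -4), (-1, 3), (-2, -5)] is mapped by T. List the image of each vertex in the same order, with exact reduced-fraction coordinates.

image vertices: (3, -15), (18/13, 15/26), (-96/13, 129/13), (27/13, -231/26), (-111/13, 165/13)

T1 scale by (3/2, -3): (-2, 5) → (-3, -15); (1, 0) → (3/2, 0); (-2, -4) → (-3, 12); (-1, 3) → (-3/2, -9); (-2, -5) → (-3, 15)
T2 rotate counter-clockwise with cos θ = 12/13, sin θ = 5/13: (-3, -15) → (3, -15); (3/2, 0) → (18/13, 15/26); (-3, 12) → (-96/13, 129/13); (-3/2, -9) → (27/13, -231/26); (-3, 15) → (-111/13, 165/13)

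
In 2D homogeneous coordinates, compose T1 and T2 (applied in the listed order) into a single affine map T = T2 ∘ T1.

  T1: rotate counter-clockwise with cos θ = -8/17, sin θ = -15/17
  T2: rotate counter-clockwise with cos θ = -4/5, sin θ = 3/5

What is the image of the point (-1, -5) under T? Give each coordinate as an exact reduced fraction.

T1 rotate counter-clockwise with cos θ = -8/17, sin θ = -15/17: (-1, -5) → (-67/17, 55/17)
T2 rotate counter-clockwise with cos θ = -4/5, sin θ = 3/5: (-67/17, 55/17) → (103/85, -421/85)

T(p) = (103/85, -421/85)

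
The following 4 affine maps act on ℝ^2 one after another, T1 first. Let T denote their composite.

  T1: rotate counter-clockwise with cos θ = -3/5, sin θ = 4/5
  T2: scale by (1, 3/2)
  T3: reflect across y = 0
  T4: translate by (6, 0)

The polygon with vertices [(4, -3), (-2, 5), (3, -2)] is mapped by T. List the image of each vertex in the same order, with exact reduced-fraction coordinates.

image vertices: (6, -15/2), (16/5, 69/10), (29/5, -27/5)

T1 rotate counter-clockwise with cos θ = -3/5, sin θ = 4/5: (4, -3) → (0, 5); (-2, 5) → (-14/5, -23/5); (3, -2) → (-1/5, 18/5)
T2 scale by (1, 3/2): (0, 5) → (0, 15/2); (-14/5, -23/5) → (-14/5, -69/10); (-1/5, 18/5) → (-1/5, 27/5)
T3 reflect across y = 0: (0, 15/2) → (0, -15/2); (-14/5, -69/10) → (-14/5, 69/10); (-1/5, 27/5) → (-1/5, -27/5)
T4 translate by (6, 0): (0, -15/2) → (6, -15/2); (-14/5, 69/10) → (16/5, 69/10); (-1/5, -27/5) → (29/5, -27/5)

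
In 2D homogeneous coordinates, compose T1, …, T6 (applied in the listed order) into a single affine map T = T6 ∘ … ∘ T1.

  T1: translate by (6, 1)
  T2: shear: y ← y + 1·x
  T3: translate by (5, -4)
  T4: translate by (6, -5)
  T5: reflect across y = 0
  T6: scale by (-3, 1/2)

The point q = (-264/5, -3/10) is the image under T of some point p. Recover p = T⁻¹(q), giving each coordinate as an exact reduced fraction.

T1 = [1 0 6; 0 1 1; 0 0 1]
T2·T1 = [1 0 6; 1 1 7; 0 0 1]
T3·…·T1 = [1 0 11; 1 1 3; 0 0 1]
T4·…·T1 = [1 0 17; 1 1 -2; 0 0 1]
T5·…·T1 = [1 0 17; -1 -1 2; 0 0 1]
T6·…·T1 = [-3 0 -51; -1/2 -1/2 1; 0 0 1]
det M = 3/2; M⁻¹ = [-1/3 0 -17; 1/3 -2 19; 0 0 1]
M⁻¹ · (-264/5, -3/10)ᵀ = (3/5, 2)ᵀ

p = (3/5, 2)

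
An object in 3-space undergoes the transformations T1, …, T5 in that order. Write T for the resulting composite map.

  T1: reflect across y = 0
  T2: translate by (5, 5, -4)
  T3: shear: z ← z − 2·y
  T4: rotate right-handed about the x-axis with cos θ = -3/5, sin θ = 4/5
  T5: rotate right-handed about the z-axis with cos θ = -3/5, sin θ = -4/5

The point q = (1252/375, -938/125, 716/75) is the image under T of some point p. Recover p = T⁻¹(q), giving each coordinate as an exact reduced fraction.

T1 = [1 0 0 0; 0 -1 0 0; 0 0 1 0; 0 0 0 1]
T2·T1 = [1 0 0 5; 0 -1 0 5; 0 0 1 -4; 0 0 0 1]
T3·…·T1 = [1 0 0 5; 0 -1 0 5; 0 2 1 -14; 0 0 0 1]
T4·…·T1 = [1 0 0 5; 0 -1 -4/5 41/5; 0 -2 -3/5 62/5; 0 0 0 1]
T5·…·T1 = [-3/5 -4/5 -16/25 89/25; -4/5 3/5 12/25 -223/25; 0 -2 -3/5 62/5; 0 0 0 1]
det M = -1; M⁻¹ = [-3/5 -4/5 0 -5; 12/25 -9/25 -4/5 5; -8/5 6/5 1 4; 0 0 0 1]
M⁻¹ · (1252/375, -938/125, 716/75)ᵀ = (-1, 5/3, -4/5)ᵀ

p = (-1, 5/3, -4/5)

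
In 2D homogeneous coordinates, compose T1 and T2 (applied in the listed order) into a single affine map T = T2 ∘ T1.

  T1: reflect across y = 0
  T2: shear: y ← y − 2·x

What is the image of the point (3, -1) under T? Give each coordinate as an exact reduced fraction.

T1 reflect across y = 0: (3, -1) → (3, 1)
T2 shear: y ← y − 2·x: (3, 1) → (3, -5)

T(p) = (3, -5)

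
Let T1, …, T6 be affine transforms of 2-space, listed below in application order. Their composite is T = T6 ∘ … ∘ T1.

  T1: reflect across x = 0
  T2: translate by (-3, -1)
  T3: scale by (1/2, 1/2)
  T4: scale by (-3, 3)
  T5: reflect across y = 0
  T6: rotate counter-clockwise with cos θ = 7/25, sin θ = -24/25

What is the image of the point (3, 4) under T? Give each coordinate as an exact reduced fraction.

T1 reflect across x = 0: (3, 4) → (-3, 4)
T2 translate by (-3, -1): (-3, 4) → (-6, 3)
T3 scale by (1/2, 1/2): (-6, 3) → (-3, 3/2)
T4 scale by (-3, 3): (-3, 3/2) → (9, 9/2)
T5 reflect across y = 0: (9, 9/2) → (9, -9/2)
T6 rotate counter-clockwise with cos θ = 7/25, sin θ = -24/25: (9, -9/2) → (-9/5, -99/10)

T(p) = (-9/5, -99/10)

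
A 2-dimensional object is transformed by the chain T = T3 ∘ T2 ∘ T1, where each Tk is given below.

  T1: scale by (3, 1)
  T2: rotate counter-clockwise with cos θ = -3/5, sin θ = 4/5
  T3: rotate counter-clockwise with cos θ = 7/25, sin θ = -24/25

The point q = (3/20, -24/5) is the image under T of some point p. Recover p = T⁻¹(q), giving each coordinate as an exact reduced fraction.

p = (-5/4, -3)

T1 = [3 0 0; 0 1 0; 0 0 1]
T2·T1 = [-9/5 -4/5 0; 12/5 -3/5 0; 0 0 1]
T3·…·T1 = [9/5 -4/5 0; 12/5 3/5 0; 0 0 1]
det M = 3; M⁻¹ = [1/5 4/15 0; -4/5 3/5 0; 0 0 1]
M⁻¹ · (3/20, -24/5)ᵀ = (-5/4, -3)ᵀ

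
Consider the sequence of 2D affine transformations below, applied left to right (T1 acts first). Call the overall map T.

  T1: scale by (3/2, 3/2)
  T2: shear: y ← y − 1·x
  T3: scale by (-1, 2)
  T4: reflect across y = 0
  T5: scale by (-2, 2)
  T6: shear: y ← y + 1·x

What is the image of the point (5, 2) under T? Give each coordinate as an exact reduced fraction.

T(p) = (15, 33)

T1 scale by (3/2, 3/2): (5, 2) → (15/2, 3)
T2 shear: y ← y − 1·x: (15/2, 3) → (15/2, -9/2)
T3 scale by (-1, 2): (15/2, -9/2) → (-15/2, -9)
T4 reflect across y = 0: (-15/2, -9) → (-15/2, 9)
T5 scale by (-2, 2): (-15/2, 9) → (15, 18)
T6 shear: y ← y + 1·x: (15, 18) → (15, 33)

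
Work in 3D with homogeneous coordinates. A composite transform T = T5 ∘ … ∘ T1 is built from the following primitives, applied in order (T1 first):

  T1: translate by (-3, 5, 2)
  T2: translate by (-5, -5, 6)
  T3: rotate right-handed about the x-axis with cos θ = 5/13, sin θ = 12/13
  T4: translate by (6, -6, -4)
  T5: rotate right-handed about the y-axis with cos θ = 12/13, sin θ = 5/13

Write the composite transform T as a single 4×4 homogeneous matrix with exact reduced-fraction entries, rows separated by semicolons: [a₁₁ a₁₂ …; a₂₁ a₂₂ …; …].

T1 = [1 0 0 -3; 0 1 0 5; 0 0 1 2; 0 0 0 1]
T2·T1 = [1 0 0 -8; 0 1 0 0; 0 0 1 8; 0 0 0 1]
T3·…·T1 = [1 0 0 -8; 0 5/13 -12/13 -96/13; 0 12/13 5/13 40/13; 0 0 0 1]
T4·…·T1 = [1 0 0 -2; 0 5/13 -12/13 -174/13; 0 12/13 5/13 -12/13; 0 0 0 1]
T5·…·T1 = [12/13 60/169 25/169 -372/169; 0 5/13 -12/13 -174/13; -5/13 144/169 60/169 -14/169; 0 0 0 1]

T = [12/13 60/169 25/169 -372/169; 0 5/13 -12/13 -174/13; -5/13 144/169 60/169 -14/169; 0 0 0 1]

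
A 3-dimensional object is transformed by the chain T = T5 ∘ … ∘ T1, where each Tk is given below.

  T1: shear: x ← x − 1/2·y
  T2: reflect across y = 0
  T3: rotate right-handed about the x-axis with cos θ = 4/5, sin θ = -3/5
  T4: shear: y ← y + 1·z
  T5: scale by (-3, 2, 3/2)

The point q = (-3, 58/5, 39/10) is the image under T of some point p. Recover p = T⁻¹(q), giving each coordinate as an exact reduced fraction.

T1 = [1 -1/2 0 0; 0 1 0 0; 0 0 1 0; 0 0 0 1]
T2·T1 = [1 -1/2 0 0; 0 -1 0 0; 0 0 1 0; 0 0 0 1]
T3·…·T1 = [1 -1/2 0 0; 0 -4/5 3/5 0; 0 3/5 4/5 0; 0 0 0 1]
T4·…·T1 = [1 -1/2 0 0; 0 -1/5 7/5 0; 0 3/5 4/5 0; 0 0 0 1]
T5·…·T1 = [-3 3/2 0 0; 0 -2/5 14/5 0; 0 9/10 6/5 0; 0 0 0 1]
det M = 9; M⁻¹ = [-1/3 -1/5 7/15 0; 0 -2/5 14/15 0; 0 3/10 2/15 0; 0 0 0 1]
M⁻¹ · (-3, 58/5, 39/10)ᵀ = (1/2, -1, 4)ᵀ

p = (1/2, -1, 4)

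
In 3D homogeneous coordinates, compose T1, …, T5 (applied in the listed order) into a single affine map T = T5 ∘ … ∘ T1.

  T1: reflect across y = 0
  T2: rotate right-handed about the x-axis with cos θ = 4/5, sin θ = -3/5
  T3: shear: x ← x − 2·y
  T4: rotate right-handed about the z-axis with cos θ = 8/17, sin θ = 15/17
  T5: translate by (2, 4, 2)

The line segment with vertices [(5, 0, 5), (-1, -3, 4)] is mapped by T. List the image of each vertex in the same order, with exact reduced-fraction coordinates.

T1 reflect across y = 0: (5, 0, 5) → (5, 0, 5); (-1, -3, 4) → (-1, 3, 4)
T2 rotate right-handed about the x-axis with cos θ = 4/5, sin θ = -3/5: (5, 0, 5) → (5, 3, 4); (-1, 3, 4) → (-1, 24/5, 7/5)
T3 shear: x ← x − 2·y: (5, 3, 4) → (-1, 3, 4); (-1, 24/5, 7/5) → (-53/5, 24/5, 7/5)
T4 rotate right-handed about the z-axis with cos θ = 8/17, sin θ = 15/17: (-1, 3, 4) → (-53/17, 9/17, 4); (-53/5, 24/5, 7/5) → (-784/85, -603/85, 7/5)
T5 translate by (2, 4, 2): (-53/17, 9/17, 4) → (-19/17, 77/17, 6); (-784/85, -603/85, 7/5) → (-614/85, -263/85, 17/5)

image vertices: (-19/17, 77/17, 6), (-614/85, -263/85, 17/5)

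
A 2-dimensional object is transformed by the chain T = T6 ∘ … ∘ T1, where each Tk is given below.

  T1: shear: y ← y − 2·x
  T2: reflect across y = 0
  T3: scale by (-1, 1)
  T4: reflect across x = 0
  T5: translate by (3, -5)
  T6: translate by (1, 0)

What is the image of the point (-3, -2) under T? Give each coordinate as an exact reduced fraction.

T(p) = (1, -9)

T1 shear: y ← y − 2·x: (-3, -2) → (-3, 4)
T2 reflect across y = 0: (-3, 4) → (-3, -4)
T3 scale by (-1, 1): (-3, -4) → (3, -4)
T4 reflect across x = 0: (3, -4) → (-3, -4)
T5 translate by (3, -5): (-3, -4) → (0, -9)
T6 translate by (1, 0): (0, -9) → (1, -9)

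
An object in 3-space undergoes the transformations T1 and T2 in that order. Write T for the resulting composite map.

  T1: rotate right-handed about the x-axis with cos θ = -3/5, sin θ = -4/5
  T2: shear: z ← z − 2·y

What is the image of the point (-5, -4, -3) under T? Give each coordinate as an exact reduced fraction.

T(p) = (-5, 0, 5)

T1 rotate right-handed about the x-axis with cos θ = -3/5, sin θ = -4/5: (-5, -4, -3) → (-5, 0, 5)
T2 shear: z ← z − 2·y: (-5, 0, 5) → (-5, 0, 5)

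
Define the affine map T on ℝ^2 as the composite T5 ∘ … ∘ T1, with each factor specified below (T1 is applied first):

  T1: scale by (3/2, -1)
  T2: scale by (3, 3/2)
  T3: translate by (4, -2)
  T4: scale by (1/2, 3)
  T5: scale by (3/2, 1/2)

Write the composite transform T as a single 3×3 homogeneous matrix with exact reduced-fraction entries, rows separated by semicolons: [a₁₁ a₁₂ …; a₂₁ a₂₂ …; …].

T = [27/8 0 3; 0 -9/4 -3; 0 0 1]

T1 = [3/2 0 0; 0 -1 0; 0 0 1]
T2·T1 = [9/2 0 0; 0 -3/2 0; 0 0 1]
T3·…·T1 = [9/2 0 4; 0 -3/2 -2; 0 0 1]
T4·…·T1 = [9/4 0 2; 0 -9/2 -6; 0 0 1]
T5·…·T1 = [27/8 0 3; 0 -9/4 -3; 0 0 1]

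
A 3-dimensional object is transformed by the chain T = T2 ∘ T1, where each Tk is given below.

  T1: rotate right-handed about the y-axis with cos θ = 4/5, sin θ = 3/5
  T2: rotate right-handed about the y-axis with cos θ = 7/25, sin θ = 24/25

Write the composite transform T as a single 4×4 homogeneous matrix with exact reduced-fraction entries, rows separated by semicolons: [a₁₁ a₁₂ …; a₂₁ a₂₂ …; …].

T = [-44/125 0 117/125 0; 0 1 0 0; -117/125 0 -44/125 0; 0 0 0 1]

T1 = [4/5 0 3/5 0; 0 1 0 0; -3/5 0 4/5 0; 0 0 0 1]
T2·T1 = [-44/125 0 117/125 0; 0 1 0 0; -117/125 0 -44/125 0; 0 0 0 1]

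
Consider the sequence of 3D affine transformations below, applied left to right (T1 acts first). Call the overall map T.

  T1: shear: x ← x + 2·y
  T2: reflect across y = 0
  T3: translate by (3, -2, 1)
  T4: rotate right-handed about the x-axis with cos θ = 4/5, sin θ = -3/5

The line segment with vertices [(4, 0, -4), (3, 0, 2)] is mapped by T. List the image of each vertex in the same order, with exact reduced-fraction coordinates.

image vertices: (7, -17/5, -6/5), (6, 1/5, 18/5)

T1 shear: x ← x + 2·y: (4, 0, -4) → (4, 0, -4); (3, 0, 2) → (3, 0, 2)
T2 reflect across y = 0: (4, 0, -4) → (4, 0, -4); (3, 0, 2) → (3, 0, 2)
T3 translate by (3, -2, 1): (4, 0, -4) → (7, -2, -3); (3, 0, 2) → (6, -2, 3)
T4 rotate right-handed about the x-axis with cos θ = 4/5, sin θ = -3/5: (7, -2, -3) → (7, -17/5, -6/5); (6, -2, 3) → (6, 1/5, 18/5)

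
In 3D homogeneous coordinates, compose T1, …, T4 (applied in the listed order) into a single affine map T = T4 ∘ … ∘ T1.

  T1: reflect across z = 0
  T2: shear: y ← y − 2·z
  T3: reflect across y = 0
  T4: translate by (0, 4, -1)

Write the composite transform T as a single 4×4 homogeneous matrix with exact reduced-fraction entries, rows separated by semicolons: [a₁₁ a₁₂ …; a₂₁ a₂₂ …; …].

T1 = [1 0 0 0; 0 1 0 0; 0 0 -1 0; 0 0 0 1]
T2·T1 = [1 0 0 0; 0 1 2 0; 0 0 -1 0; 0 0 0 1]
T3·…·T1 = [1 0 0 0; 0 -1 -2 0; 0 0 -1 0; 0 0 0 1]
T4·…·T1 = [1 0 0 0; 0 -1 -2 4; 0 0 -1 -1; 0 0 0 1]

T = [1 0 0 0; 0 -1 -2 4; 0 0 -1 -1; 0 0 0 1]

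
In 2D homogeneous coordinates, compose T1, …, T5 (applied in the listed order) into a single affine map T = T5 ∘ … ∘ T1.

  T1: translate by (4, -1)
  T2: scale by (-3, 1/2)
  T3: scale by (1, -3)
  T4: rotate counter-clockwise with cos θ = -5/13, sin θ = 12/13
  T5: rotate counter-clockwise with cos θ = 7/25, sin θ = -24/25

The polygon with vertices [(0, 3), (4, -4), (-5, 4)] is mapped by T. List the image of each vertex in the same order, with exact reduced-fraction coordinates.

T1 translate by (4, -1): (0, 3) → (4, 2); (4, -4) → (8, -5); (-5, 4) → (-1, 3)
T2 scale by (-3, 1/2): (4, 2) → (-12, 1); (8, -5) → (-24, -5/2); (-1, 3) → (3, 3/2)
T3 scale by (1, -3): (-12, 1) → (-12, -3); (-24, -5/2) → (-24, 15/2); (3, 3/2) → (3, -9/2)
T4 rotate counter-clockwise with cos θ = -5/13, sin θ = 12/13: (-12, -3) → (96/13, -129/13); (-24, 15/2) → (30/13, -651/26); (3, -9/2) → (3, 9/2)
T5 rotate counter-clockwise with cos θ = 7/25, sin θ = -24/25: (96/13, -129/13) → (-2424/325, -3207/325); (30/13, -651/26) → (-7602/325, -5997/650); (3, 9/2) → (129/25, -81/50)

image vertices: (-2424/325, -3207/325), (-7602/325, -5997/650), (129/25, -81/50)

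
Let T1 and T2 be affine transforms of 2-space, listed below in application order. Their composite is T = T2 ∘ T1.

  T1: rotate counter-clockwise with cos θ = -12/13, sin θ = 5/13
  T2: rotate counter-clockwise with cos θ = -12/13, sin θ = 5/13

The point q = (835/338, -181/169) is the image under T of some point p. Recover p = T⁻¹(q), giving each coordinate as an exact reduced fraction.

T1 = [-12/13 -5/13 0; 5/13 -12/13 0; 0 0 1]
T2·T1 = [119/169 120/169 0; -120/169 119/169 0; 0 0 1]
det M = 1; M⁻¹ = [119/169 -120/169 0; 120/169 119/169 0; 0 0 1]
M⁻¹ · (835/338, -181/169)ᵀ = (5/2, 1)ᵀ

p = (5/2, 1)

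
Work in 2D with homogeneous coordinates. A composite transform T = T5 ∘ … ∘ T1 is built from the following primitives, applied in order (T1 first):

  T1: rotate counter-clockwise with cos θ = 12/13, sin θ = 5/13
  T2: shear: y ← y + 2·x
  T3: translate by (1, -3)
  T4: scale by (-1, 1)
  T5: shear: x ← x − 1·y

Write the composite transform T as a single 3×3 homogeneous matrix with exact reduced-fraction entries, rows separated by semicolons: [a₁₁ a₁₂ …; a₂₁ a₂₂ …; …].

T = [-41/13 3/13 2; 29/13 2/13 -3; 0 0 1]

T1 = [12/13 -5/13 0; 5/13 12/13 0; 0 0 1]
T2·T1 = [12/13 -5/13 0; 29/13 2/13 0; 0 0 1]
T3·…·T1 = [12/13 -5/13 1; 29/13 2/13 -3; 0 0 1]
T4·…·T1 = [-12/13 5/13 -1; 29/13 2/13 -3; 0 0 1]
T5·…·T1 = [-41/13 3/13 2; 29/13 2/13 -3; 0 0 1]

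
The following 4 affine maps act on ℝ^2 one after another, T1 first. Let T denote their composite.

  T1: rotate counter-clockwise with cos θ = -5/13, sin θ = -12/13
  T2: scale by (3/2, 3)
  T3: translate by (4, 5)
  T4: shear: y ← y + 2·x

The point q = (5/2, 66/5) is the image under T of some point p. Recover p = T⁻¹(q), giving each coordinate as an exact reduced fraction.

T1 = [-5/13 12/13 0; -12/13 -5/13 0; 0 0 1]
T2·T1 = [-15/26 18/13 0; -36/13 -15/13 0; 0 0 1]
T3·…·T1 = [-15/26 18/13 4; -36/13 -15/13 5; 0 0 1]
T4·…·T1 = [-15/26 18/13 4; -51/13 21/13 13; 0 0 1]
det M = 9/2; M⁻¹ = [14/39 -4/13 100/39; 34/39 -5/39 -71/39; 0 0 1]
M⁻¹ · (5/2, 66/5)ᵀ = (-3/5, -4/3)ᵀ

p = (-3/5, -4/3)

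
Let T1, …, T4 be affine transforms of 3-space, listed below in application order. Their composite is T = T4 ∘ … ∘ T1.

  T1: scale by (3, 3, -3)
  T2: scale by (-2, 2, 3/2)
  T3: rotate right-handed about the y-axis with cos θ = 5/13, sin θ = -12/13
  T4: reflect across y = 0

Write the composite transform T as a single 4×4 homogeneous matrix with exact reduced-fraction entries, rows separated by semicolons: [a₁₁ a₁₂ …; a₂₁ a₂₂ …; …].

T = [-30/13 0 54/13 0; 0 -6 0 0; -72/13 0 -45/26 0; 0 0 0 1]

T1 = [3 0 0 0; 0 3 0 0; 0 0 -3 0; 0 0 0 1]
T2·T1 = [-6 0 0 0; 0 6 0 0; 0 0 -9/2 0; 0 0 0 1]
T3·…·T1 = [-30/13 0 54/13 0; 0 6 0 0; -72/13 0 -45/26 0; 0 0 0 1]
T4·…·T1 = [-30/13 0 54/13 0; 0 -6 0 0; -72/13 0 -45/26 0; 0 0 0 1]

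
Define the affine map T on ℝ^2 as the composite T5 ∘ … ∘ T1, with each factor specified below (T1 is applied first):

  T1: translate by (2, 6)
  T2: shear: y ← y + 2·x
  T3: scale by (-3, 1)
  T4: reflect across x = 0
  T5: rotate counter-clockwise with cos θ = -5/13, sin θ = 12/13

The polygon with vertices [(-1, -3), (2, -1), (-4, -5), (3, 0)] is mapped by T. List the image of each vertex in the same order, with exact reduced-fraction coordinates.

T1 translate by (2, 6): (-1, -3) → (1, 3); (2, -1) → (4, 5); (-4, -5) → (-2, 1); (3, 0) → (5, 6)
T2 shear: y ← y + 2·x: (1, 3) → (1, 5); (4, 5) → (4, 13); (-2, 1) → (-2, -3); (5, 6) → (5, 16)
T3 scale by (-3, 1): (1, 5) → (-3, 5); (4, 13) → (-12, 13); (-2, -3) → (6, -3); (5, 16) → (-15, 16)
T4 reflect across x = 0: (-3, 5) → (3, 5); (-12, 13) → (12, 13); (6, -3) → (-6, -3); (-15, 16) → (15, 16)
T5 rotate counter-clockwise with cos θ = -5/13, sin θ = 12/13: (3, 5) → (-75/13, 11/13); (12, 13) → (-216/13, 79/13); (-6, -3) → (66/13, -57/13); (15, 16) → (-267/13, 100/13)

image vertices: (-75/13, 11/13), (-216/13, 79/13), (66/13, -57/13), (-267/13, 100/13)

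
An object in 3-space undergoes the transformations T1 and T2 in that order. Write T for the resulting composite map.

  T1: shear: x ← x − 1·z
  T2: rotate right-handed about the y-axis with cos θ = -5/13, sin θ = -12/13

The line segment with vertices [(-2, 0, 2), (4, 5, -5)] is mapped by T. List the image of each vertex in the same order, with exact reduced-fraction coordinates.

T1 shear: x ← x − 1·z: (-2, 0, 2) → (-4, 0, 2); (4, 5, -5) → (9, 5, -5)
T2 rotate right-handed about the y-axis with cos θ = -5/13, sin θ = -12/13: (-4, 0, 2) → (-4/13, 0, -58/13); (9, 5, -5) → (15/13, 5, 133/13)

image vertices: (-4/13, 0, -58/13), (15/13, 5, 133/13)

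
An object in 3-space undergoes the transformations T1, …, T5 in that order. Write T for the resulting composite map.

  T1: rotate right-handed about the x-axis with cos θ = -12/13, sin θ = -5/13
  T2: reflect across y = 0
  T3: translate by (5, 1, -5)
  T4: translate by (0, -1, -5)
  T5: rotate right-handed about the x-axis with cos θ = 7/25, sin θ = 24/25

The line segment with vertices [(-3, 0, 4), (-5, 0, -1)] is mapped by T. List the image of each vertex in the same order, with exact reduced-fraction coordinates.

T1 rotate right-handed about the x-axis with cos θ = -12/13, sin θ = -5/13: (-3, 0, 4) → (-3, 20/13, -48/13); (-5, 0, -1) → (-5, -5/13, 12/13)
T2 reflect across y = 0: (-3, 20/13, -48/13) → (-3, -20/13, -48/13); (-5, -5/13, 12/13) → (-5, 5/13, 12/13)
T3 translate by (5, 1, -5): (-3, -20/13, -48/13) → (2, -7/13, -113/13); (-5, 5/13, 12/13) → (0, 18/13, -53/13)
T4 translate by (0, -1, -5): (2, -7/13, -113/13) → (2, -20/13, -178/13); (0, 18/13, -53/13) → (0, 5/13, -118/13)
T5 rotate right-handed about the x-axis with cos θ = 7/25, sin θ = 24/25: (2, -20/13, -178/13) → (2, 4132/325, -1726/325); (0, 5/13, -118/13) → (0, 2867/325, -706/325)

image vertices: (2, 4132/325, -1726/325), (0, 2867/325, -706/325)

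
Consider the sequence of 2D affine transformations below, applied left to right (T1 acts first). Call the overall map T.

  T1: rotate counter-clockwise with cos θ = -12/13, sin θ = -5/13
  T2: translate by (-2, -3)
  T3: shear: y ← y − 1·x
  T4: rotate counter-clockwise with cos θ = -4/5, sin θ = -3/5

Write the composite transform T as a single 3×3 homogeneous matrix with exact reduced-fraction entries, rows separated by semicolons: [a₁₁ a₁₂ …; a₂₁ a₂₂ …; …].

T = [69/65 -71/65 1; 8/65 53/65 2; 0 0 1]

T1 = [-12/13 5/13 0; -5/13 -12/13 0; 0 0 1]
T2·T1 = [-12/13 5/13 -2; -5/13 -12/13 -3; 0 0 1]
T3·…·T1 = [-12/13 5/13 -2; 7/13 -17/13 -1; 0 0 1]
T4·…·T1 = [69/65 -71/65 1; 8/65 53/65 2; 0 0 1]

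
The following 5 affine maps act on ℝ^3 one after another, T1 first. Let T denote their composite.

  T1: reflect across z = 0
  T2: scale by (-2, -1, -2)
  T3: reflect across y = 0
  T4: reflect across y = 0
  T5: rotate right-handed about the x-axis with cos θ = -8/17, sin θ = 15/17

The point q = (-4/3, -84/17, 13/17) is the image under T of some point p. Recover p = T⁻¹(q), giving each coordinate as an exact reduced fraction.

p = (2/3, -3, 2)

T1 = [1 0 0 0; 0 1 0 0; 0 0 -1 0; 0 0 0 1]
T2·T1 = [-2 0 0 0; 0 -1 0 0; 0 0 2 0; 0 0 0 1]
T3·…·T1 = [-2 0 0 0; 0 1 0 0; 0 0 2 0; 0 0 0 1]
T4·…·T1 = [-2 0 0 0; 0 -1 0 0; 0 0 2 0; 0 0 0 1]
T5·…·T1 = [-2 0 0 0; 0 8/17 -30/17 0; 0 -15/17 -16/17 0; 0 0 0 1]
det M = 4; M⁻¹ = [-1/2 0 0 0; 0 8/17 -15/17 0; 0 -15/34 -4/17 0; 0 0 0 1]
M⁻¹ · (-4/3, -84/17, 13/17)ᵀ = (2/3, -3, 2)ᵀ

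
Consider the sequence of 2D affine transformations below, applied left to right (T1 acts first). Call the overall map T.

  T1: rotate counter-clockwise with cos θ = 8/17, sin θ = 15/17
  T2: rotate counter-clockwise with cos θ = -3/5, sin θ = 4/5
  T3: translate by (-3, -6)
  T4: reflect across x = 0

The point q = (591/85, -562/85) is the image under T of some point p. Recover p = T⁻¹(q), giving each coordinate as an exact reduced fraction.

T1 = [8/17 -15/17 0; 15/17 8/17 0; 0 0 1]
T2·T1 = [-84/85 13/85 0; -13/85 -84/85 0; 0 0 1]
T3·…·T1 = [-84/85 13/85 -3; -13/85 -84/85 -6; 0 0 1]
T4·…·T1 = [84/85 -13/85 3; -13/85 -84/85 -6; 0 0 1]
det M = -1; M⁻¹ = [84/85 -13/85 -66/17; -13/85 -84/85 -93/17; 0 0 1]
M⁻¹ · (591/85, -562/85)ᵀ = (4, 0)ᵀ

p = (4, 0)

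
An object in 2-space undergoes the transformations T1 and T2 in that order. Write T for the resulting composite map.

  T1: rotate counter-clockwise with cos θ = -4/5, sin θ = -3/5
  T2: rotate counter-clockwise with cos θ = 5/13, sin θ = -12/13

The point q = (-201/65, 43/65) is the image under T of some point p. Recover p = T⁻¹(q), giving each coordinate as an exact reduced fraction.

T1 = [-4/5 3/5 0; -3/5 -4/5 0; 0 0 1]
T2·T1 = [-56/65 -33/65 0; 33/65 -56/65 0; 0 0 1]
det M = 1; M⁻¹ = [-56/65 33/65 0; -33/65 -56/65 0; 0 0 1]
M⁻¹ · (-201/65, 43/65)ᵀ = (3, 1)ᵀ

p = (3, 1)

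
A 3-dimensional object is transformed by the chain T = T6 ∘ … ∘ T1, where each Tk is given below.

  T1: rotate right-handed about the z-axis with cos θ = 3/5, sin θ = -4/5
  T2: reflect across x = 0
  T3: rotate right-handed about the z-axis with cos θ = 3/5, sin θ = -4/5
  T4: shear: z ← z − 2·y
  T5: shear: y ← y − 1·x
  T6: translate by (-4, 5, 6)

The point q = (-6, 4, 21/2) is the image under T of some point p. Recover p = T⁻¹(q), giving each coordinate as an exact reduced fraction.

p = (2, -3, -3/2)

T1 = [3/5 4/5 0 0; -4/5 3/5 0 0; 0 0 1 0; 0 0 0 1]
T2·T1 = [-3/5 -4/5 0 0; -4/5 3/5 0 0; 0 0 1 0; 0 0 0 1]
T3·…·T1 = [-1 0 0 0; 0 1 0 0; 0 0 1 0; 0 0 0 1]
T4·…·T1 = [-1 0 0 0; 0 1 0 0; 0 -2 1 0; 0 0 0 1]
T5·…·T1 = [-1 0 0 0; 1 1 0 0; 0 -2 1 0; 0 0 0 1]
T6·…·T1 = [-1 0 0 -4; 1 1 0 5; 0 -2 1 6; 0 0 0 1]
det M = -1; M⁻¹ = [-1 0 0 -4; 1 1 0 -1; 2 2 1 -8; 0 0 0 1]
M⁻¹ · (-6, 4, 21/2)ᵀ = (2, -3, -3/2)ᵀ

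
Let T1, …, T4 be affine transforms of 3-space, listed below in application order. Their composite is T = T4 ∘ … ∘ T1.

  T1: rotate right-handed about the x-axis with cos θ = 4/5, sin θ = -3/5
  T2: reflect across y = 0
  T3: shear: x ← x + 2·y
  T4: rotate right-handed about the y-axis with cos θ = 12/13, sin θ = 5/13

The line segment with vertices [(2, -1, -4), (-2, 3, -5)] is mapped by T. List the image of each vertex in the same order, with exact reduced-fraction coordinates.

T1 rotate right-handed about the x-axis with cos θ = 4/5, sin θ = -3/5: (2, -1, -4) → (2, -16/5, -13/5); (-2, 3, -5) → (-2, -3/5, -29/5)
T2 reflect across y = 0: (2, -16/5, -13/5) → (2, 16/5, -13/5); (-2, -3/5, -29/5) → (-2, 3/5, -29/5)
T3 shear: x ← x + 2·y: (2, 16/5, -13/5) → (42/5, 16/5, -13/5); (-2, 3/5, -29/5) → (-4/5, 3/5, -29/5)
T4 rotate right-handed about the y-axis with cos θ = 12/13, sin θ = 5/13: (42/5, 16/5, -13/5) → (439/65, 16/5, -366/65); (-4/5, 3/5, -29/5) → (-193/65, 3/5, -328/65)

image vertices: (439/65, 16/5, -366/65), (-193/65, 3/5, -328/65)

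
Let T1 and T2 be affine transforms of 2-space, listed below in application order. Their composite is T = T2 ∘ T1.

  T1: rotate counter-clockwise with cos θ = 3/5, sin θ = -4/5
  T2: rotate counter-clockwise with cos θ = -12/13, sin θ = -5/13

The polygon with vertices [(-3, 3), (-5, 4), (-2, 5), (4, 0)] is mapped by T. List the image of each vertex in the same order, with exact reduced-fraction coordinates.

image vertices: (69/65, -267/65), (148/65, -389/65), (-53/65, -346/65), (-224/65, 132/65)

T1 rotate counter-clockwise with cos θ = 3/5, sin θ = -4/5: (-3, 3) → (3/5, 21/5); (-5, 4) → (1/5, 32/5); (-2, 5) → (14/5, 23/5); (4, 0) → (12/5, -16/5)
T2 rotate counter-clockwise with cos θ = -12/13, sin θ = -5/13: (3/5, 21/5) → (69/65, -267/65); (1/5, 32/5) → (148/65, -389/65); (14/5, 23/5) → (-53/65, -346/65); (12/5, -16/5) → (-224/65, 132/65)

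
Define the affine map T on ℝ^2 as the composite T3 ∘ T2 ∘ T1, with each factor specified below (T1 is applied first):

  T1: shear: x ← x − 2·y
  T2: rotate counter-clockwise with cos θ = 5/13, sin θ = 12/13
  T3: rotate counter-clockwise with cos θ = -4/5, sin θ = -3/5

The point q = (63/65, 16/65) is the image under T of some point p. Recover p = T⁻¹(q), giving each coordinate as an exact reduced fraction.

p = (2, 1)

T1 = [1 -2 0; 0 1 0; 0 0 1]
T2·T1 = [5/13 -22/13 0; 12/13 -19/13 0; 0 0 1]
T3·…·T1 = [16/65 31/65 0; -63/65 142/65 0; 0 0 1]
det M = 1; M⁻¹ = [142/65 -31/65 0; 63/65 16/65 0; 0 0 1]
M⁻¹ · (63/65, 16/65)ᵀ = (2, 1)ᵀ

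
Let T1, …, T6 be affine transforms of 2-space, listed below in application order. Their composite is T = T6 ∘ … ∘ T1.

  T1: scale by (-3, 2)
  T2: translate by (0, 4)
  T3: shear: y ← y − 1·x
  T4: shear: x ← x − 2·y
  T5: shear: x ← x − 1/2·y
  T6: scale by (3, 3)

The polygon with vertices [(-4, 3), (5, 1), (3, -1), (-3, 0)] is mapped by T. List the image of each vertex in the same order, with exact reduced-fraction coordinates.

image vertices: (51, -6), (-405/2, 63), (-219/2, 33), (129/2, -15)

T1 scale by (-3, 2): (-4, 3) → (12, 6); (5, 1) → (-15, 2); (3, -1) → (-9, -2); (-3, 0) → (9, 0)
T2 translate by (0, 4): (12, 6) → (12, 10); (-15, 2) → (-15, 6); (-9, -2) → (-9, 2); (9, 0) → (9, 4)
T3 shear: y ← y − 1·x: (12, 10) → (12, -2); (-15, 6) → (-15, 21); (-9, 2) → (-9, 11); (9, 4) → (9, -5)
T4 shear: x ← x − 2·y: (12, -2) → (16, -2); (-15, 21) → (-57, 21); (-9, 11) → (-31, 11); (9, -5) → (19, -5)
T5 shear: x ← x − 1/2·y: (16, -2) → (17, -2); (-57, 21) → (-135/2, 21); (-31, 11) → (-73/2, 11); (19, -5) → (43/2, -5)
T6 scale by (3, 3): (17, -2) → (51, -6); (-135/2, 21) → (-405/2, 63); (-73/2, 11) → (-219/2, 33); (43/2, -5) → (129/2, -15)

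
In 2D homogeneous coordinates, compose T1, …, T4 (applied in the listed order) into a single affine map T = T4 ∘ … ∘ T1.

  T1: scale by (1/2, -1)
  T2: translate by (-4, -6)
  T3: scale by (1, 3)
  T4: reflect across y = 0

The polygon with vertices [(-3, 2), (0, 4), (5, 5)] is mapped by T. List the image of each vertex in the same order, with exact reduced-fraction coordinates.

image vertices: (-11/2, 24), (-4, 30), (-3/2, 33)

T1 scale by (1/2, -1): (-3, 2) → (-3/2, -2); (0, 4) → (0, -4); (5, 5) → (5/2, -5)
T2 translate by (-4, -6): (-3/2, -2) → (-11/2, -8); (0, -4) → (-4, -10); (5/2, -5) → (-3/2, -11)
T3 scale by (1, 3): (-11/2, -8) → (-11/2, -24); (-4, -10) → (-4, -30); (-3/2, -11) → (-3/2, -33)
T4 reflect across y = 0: (-11/2, -24) → (-11/2, 24); (-4, -30) → (-4, 30); (-3/2, -33) → (-3/2, 33)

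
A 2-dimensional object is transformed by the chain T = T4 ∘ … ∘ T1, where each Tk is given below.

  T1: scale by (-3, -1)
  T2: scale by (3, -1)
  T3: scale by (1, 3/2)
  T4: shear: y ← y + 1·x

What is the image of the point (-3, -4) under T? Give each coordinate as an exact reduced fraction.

T(p) = (27, 21)

T1 scale by (-3, -1): (-3, -4) → (9, 4)
T2 scale by (3, -1): (9, 4) → (27, -4)
T3 scale by (1, 3/2): (27, -4) → (27, -6)
T4 shear: y ← y + 1·x: (27, -6) → (27, 21)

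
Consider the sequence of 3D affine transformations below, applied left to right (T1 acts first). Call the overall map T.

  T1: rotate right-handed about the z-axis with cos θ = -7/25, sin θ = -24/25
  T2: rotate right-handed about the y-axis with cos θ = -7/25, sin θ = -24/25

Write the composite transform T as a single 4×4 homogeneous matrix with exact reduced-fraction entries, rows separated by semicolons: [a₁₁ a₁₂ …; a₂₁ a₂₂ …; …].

T1 = [-7/25 24/25 0 0; -24/25 -7/25 0 0; 0 0 1 0; 0 0 0 1]
T2·T1 = [49/625 -168/625 -24/25 0; -24/25 -7/25 0 0; -168/625 576/625 -7/25 0; 0 0 0 1]

T = [49/625 -168/625 -24/25 0; -24/25 -7/25 0 0; -168/625 576/625 -7/25 0; 0 0 0 1]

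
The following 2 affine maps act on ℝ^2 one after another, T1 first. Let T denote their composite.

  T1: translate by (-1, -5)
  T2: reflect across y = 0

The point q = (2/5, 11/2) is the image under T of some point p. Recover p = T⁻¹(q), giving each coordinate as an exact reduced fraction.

p = (7/5, -1/2)

T1 = [1 0 -1; 0 1 -5; 0 0 1]
T2·T1 = [1 0 -1; 0 -1 5; 0 0 1]
det M = -1; M⁻¹ = [1 0 1; 0 -1 5; 0 0 1]
M⁻¹ · (2/5, 11/2)ᵀ = (7/5, -1/2)ᵀ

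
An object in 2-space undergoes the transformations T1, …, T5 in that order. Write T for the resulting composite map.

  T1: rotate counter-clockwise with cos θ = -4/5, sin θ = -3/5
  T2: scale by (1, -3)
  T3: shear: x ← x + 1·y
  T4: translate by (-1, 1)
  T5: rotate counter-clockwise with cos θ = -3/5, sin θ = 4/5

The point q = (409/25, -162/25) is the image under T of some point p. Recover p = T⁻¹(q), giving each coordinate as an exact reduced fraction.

p = (1, -5)

T1 = [-4/5 3/5 0; -3/5 -4/5 0; 0 0 1]
T2·T1 = [-4/5 3/5 0; 9/5 12/5 0; 0 0 1]
T3·…·T1 = [1 3 0; 9/5 12/5 0; 0 0 1]
T4·…·T1 = [1 3 -1; 9/5 12/5 1; 0 0 1]
T5·…·T1 = [-51/25 -93/25 -1/5; -7/25 24/25 -7/5; 0 0 1]
det M = -3; M⁻¹ = [-8/25 -31/25 -9/5; -7/75 17/25 14/15; 0 0 1]
M⁻¹ · (409/25, -162/25)ᵀ = (1, -5)ᵀ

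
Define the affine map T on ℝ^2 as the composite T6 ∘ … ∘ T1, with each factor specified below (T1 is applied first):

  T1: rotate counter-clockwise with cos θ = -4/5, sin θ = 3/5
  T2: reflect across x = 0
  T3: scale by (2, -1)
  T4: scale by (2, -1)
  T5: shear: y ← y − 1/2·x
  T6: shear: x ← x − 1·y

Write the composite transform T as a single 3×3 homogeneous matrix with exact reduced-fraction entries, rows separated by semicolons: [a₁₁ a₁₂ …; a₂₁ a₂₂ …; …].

T = [21/5 22/5 0; -1 -2 0; 0 0 1]

T1 = [-4/5 -3/5 0; 3/5 -4/5 0; 0 0 1]
T2·T1 = [4/5 3/5 0; 3/5 -4/5 0; 0 0 1]
T3·…·T1 = [8/5 6/5 0; -3/5 4/5 0; 0 0 1]
T4·…·T1 = [16/5 12/5 0; 3/5 -4/5 0; 0 0 1]
T5·…·T1 = [16/5 12/5 0; -1 -2 0; 0 0 1]
T6·…·T1 = [21/5 22/5 0; -1 -2 0; 0 0 1]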